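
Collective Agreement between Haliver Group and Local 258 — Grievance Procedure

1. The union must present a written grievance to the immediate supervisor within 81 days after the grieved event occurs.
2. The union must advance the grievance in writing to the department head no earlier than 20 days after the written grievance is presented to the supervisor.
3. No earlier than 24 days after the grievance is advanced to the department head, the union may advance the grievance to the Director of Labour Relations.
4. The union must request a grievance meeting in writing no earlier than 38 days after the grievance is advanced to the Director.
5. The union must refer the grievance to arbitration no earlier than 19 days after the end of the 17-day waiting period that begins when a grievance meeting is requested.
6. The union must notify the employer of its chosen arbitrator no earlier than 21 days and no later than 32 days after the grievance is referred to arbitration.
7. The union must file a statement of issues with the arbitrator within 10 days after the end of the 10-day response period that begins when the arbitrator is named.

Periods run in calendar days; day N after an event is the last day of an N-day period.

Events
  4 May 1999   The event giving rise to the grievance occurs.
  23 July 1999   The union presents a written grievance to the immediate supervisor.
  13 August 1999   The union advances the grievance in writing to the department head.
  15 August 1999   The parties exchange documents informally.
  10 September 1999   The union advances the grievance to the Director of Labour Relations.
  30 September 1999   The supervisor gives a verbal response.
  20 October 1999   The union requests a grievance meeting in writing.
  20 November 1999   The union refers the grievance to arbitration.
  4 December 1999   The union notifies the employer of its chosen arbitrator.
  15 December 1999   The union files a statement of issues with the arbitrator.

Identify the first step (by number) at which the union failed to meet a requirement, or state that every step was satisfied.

Step 1: 81 days after 4 May 1999 (when the grieved event occurs) is 24 July 1999; completed 23 July 1999, before the deadline.
Step 2: the earliest permitted date is 20 days after 23 July 1999 (when the written grievance is presented to the supervisor), i.e. 12 August 1999; done 13 August 1999 — permitted.
Step 3: the earliest permitted date is 24 days after 13 August 1999 (when the grievance is advanced to the department head), i.e. 6 September 1999; 10 September 1999 is on or after that date.
Step 4: the earliest permitted date is 38 days after 10 September 1999 (when the grievance is advanced to the Director), i.e. 18 October 1999; done 20 October 1999, after the minimum wait.
Step 5: the earliest permitted date is 19 days after 6 November 1999 (end of the 17-day waiting period, which began when a grievance meeting is requested on 20 October 1999), i.e. 25 November 1999; done 20 November 1999 — 5 days too early.
The procedure was therefore not followed at step 5.

Step 5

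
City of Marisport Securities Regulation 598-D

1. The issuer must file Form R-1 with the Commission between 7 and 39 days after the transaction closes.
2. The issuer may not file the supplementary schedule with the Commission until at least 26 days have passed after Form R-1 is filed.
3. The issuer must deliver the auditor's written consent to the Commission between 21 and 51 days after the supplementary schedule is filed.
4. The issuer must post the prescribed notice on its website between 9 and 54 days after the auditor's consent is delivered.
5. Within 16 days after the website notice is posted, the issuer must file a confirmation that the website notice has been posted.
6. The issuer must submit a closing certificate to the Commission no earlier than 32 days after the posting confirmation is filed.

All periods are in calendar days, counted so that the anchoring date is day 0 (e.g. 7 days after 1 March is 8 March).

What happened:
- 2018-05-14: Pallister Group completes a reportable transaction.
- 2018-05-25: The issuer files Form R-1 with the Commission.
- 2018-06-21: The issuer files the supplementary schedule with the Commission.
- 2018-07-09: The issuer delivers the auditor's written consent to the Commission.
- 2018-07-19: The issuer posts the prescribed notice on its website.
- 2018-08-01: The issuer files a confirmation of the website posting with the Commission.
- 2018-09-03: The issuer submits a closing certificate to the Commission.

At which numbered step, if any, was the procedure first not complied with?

Step 3

Step 1 — 7 and 39 days from 2018-05-14 (when the transaction closes) are 2018-05-21 and 2018-06-22 respectively; done 2018-05-25 — within the window.
Step 2 — must wait 26 days from 2018-05-25 (when Form R-1 is filed), so not before 2018-06-20; done 2018-06-21 — permitted.
Step 3 — 21 and 51 days from 2018-06-21 (when the supplementary schedule is filed) are 2018-07-12 and 2018-08-11 respectively; done 2018-07-09 — 3 days before the window opened.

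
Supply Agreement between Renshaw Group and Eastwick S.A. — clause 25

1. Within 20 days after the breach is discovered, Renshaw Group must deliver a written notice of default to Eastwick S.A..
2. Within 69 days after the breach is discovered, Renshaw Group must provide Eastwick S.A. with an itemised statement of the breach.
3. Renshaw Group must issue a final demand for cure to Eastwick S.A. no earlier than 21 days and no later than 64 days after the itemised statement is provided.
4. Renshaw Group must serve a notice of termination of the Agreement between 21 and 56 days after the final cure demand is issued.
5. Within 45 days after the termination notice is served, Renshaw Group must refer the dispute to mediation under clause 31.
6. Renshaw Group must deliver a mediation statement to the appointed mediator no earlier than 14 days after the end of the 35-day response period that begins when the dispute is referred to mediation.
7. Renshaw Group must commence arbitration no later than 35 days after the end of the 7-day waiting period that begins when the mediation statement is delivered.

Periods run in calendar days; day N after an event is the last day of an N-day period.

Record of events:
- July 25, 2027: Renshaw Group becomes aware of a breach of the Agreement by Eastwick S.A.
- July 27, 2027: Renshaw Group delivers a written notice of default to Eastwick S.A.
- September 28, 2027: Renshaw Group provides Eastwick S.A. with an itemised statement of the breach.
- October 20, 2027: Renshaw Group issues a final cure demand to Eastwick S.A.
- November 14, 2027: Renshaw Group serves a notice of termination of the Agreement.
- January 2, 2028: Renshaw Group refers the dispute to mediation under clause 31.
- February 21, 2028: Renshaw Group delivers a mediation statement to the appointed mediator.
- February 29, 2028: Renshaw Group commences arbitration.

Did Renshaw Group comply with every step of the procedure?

Step 1: 20 days after July 25, 2027 (when the breach is discovered) is August 14, 2027; July 27, 2027 is within that limit.
Step 2: 69 days after July 25, 2027 (when the breach is discovered) is October 2, 2027; September 28, 2027 is within that limit.
Step 3: the window is 21–64 days after September 28, 2027 (when the itemised statement is provided), so October 19, 2027 through December 1, 2027; done October 20, 2027, which is between those dates.
Step 4: the window is 21–56 days after October 20, 2027 (when the final cure demand is issued), so November 10, 2027 through December 15, 2027; November 14, 2027 falls inside that range.
Step 5: 45 days after November 14, 2027 (when the termination notice is served) is December 29, 2027; not done until January 2, 2028, 4 days after the deadline.

No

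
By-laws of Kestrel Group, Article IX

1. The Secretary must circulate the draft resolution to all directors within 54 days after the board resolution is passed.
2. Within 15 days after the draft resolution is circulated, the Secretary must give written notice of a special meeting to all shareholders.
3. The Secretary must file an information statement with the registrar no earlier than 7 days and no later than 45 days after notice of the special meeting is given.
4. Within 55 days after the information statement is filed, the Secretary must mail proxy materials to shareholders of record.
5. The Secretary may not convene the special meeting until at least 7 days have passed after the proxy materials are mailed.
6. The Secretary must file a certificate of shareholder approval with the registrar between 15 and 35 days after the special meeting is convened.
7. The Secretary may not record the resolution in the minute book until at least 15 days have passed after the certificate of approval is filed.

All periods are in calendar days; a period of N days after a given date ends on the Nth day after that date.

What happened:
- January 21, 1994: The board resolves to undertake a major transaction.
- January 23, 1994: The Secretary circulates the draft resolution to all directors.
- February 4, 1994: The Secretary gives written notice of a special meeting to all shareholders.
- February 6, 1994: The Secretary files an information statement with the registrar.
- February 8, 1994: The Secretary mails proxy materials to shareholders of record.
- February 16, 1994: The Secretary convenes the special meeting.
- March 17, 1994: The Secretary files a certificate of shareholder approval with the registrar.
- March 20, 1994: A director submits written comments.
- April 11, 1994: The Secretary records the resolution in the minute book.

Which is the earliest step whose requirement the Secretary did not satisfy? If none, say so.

Step 1: 54 days after January 21, 1994 (when the board resolution is passed) is March 16, 1994; done January 23, 1994 — timely.
Step 2: 15 days after January 23, 1994 (when the draft resolution is circulated) is February 7, 1994; done February 4, 1994 — timely.
Step 3: the window is 7–45 days after February 4, 1994 (when notice of the special meeting is given), so February 11, 1994 through March 21, 1994; February 6, 1994 is 5 days too early.
The analysis stops there.

Step 3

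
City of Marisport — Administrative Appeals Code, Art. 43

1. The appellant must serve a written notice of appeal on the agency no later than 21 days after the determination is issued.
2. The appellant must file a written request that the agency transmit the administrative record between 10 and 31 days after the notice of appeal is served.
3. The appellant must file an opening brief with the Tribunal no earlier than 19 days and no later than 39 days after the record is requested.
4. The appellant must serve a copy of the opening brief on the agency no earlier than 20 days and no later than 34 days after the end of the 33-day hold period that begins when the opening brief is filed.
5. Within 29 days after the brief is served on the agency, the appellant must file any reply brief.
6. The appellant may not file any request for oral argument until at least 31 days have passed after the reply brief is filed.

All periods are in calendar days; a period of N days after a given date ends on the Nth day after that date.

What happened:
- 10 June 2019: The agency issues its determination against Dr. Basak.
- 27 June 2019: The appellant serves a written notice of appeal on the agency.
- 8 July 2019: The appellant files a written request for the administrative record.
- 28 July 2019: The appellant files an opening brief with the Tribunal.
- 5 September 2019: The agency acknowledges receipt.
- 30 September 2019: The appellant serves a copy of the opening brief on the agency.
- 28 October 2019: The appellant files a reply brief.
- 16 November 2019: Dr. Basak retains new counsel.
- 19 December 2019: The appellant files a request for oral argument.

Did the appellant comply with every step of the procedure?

Step 1 — counting 21 days from 10 June 2019 (when the determination is issued) gives a deadline of 1 July 2019; completed 27 June 2019, before the deadline.
Step 2 — 10 and 31 days from 27 June 2019 (when the notice of appeal is served) are 7 July 2019 and 28 July 2019 respectively; done 8 July 2019 — within the window.
Step 3 — 19 and 39 days from 8 July 2019 (when the record is requested) are 27 July 2019 and 16 August 2019 respectively; done 28 July 2019 — within the window.
Step 4 — 20 and 34 days from 30 August 2019 (end of the 33-day hold period, which began when the opening brief is filed on 28 July 2019) are 19 September 2019 and 3 October 2019 respectively; 30 September 2019 falls inside that range.
Step 5 — counting 29 days from 30 September 2019 (when the brief is served on the agency) gives a deadline of 29 October 2019; 28 October 2019 is within that limit.
Step 6 — must wait 31 days from 28 October 2019 (when the reply brief is filed), so not before 28 November 2019; done 19 December 2019 — permitted.

Yes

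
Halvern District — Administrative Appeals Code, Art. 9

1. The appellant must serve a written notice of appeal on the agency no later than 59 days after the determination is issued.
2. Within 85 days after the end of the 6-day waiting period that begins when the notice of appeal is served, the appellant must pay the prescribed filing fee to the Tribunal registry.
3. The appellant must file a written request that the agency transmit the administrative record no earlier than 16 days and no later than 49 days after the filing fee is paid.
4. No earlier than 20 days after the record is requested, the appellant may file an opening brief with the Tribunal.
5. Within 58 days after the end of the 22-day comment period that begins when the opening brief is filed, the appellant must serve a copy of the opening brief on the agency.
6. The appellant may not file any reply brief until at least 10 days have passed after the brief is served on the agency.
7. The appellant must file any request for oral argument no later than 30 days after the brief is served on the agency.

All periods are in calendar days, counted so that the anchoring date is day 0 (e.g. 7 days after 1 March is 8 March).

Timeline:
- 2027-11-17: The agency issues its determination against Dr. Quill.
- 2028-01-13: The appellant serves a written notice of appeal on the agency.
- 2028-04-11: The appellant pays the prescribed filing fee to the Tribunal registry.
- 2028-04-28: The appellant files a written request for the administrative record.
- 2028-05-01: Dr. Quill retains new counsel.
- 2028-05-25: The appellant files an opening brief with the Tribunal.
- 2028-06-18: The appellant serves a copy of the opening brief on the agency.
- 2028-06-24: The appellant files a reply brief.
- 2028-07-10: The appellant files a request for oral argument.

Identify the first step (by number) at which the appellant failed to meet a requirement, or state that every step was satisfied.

Step 6

(1) due by 2027-11-17 + 59 days = 2028-01-15; 2028-01-13 is within that limit.
(2) due by 2028-01-19 + 85 days = 2028-04-13; done 2028-04-11 — timely.
(3) the permitted window runs from 2028-04-11 + 16 = 2028-04-27 to 2028-04-11 + 49 = 2028-05-30; done 2028-04-28, which is between those dates.
(4) permitted from 2028-04-28 + 20 days = 2028-05-18 onward; 2028-05-25 is on or after that date.
(5) due by 2028-06-16 + 58 days = 2028-08-13; completed 2028-06-18, before the deadline.
(6) permitted from 2028-06-18 + 10 days = 2028-06-28 onward; 2028-06-24 is 4 days before the earliest permitted date.
No need to go further; step 6 was not satisfied.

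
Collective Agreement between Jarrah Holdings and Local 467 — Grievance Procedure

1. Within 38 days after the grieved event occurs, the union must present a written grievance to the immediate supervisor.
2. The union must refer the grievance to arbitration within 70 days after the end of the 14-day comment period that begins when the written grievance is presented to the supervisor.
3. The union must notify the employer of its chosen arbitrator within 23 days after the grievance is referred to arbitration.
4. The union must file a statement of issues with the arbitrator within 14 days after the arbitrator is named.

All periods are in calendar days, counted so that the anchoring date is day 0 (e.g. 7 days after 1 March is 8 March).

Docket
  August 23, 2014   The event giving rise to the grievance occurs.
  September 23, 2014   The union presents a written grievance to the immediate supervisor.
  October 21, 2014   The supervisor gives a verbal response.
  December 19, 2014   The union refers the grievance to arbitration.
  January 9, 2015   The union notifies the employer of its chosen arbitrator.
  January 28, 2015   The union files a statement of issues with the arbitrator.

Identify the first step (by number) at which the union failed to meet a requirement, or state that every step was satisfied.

Step 1 — counting 38 days from August 23, 2014 (when the grieved event occurs) gives a deadline of September 30, 2014; September 23, 2014 is within that limit.
Step 2 — counting 70 days from October 7, 2014 (end of the 14-day comment period, which began when the written grievance is presented to the supervisor on September 23, 2014) gives a deadline of December 16, 2014; December 19, 2014 misses that deadline by 3 days.

Step 2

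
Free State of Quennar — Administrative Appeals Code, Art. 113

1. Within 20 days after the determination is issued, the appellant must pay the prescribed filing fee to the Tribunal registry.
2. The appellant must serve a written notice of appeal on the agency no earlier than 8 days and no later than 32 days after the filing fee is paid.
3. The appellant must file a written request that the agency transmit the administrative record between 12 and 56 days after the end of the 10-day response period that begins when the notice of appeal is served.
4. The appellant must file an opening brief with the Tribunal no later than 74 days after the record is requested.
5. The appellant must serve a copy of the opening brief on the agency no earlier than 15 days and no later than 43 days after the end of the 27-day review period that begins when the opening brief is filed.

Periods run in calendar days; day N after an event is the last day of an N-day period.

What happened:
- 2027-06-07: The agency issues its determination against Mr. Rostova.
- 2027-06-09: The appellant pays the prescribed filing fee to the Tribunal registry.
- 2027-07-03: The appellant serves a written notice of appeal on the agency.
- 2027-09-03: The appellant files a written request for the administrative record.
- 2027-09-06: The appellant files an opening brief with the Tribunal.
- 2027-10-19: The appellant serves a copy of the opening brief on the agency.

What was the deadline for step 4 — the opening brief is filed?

Step 4 runs from 2027-09-03, when the record is requested. 74 days after 2027-09-03 is 2027-11-16.

2027-11-16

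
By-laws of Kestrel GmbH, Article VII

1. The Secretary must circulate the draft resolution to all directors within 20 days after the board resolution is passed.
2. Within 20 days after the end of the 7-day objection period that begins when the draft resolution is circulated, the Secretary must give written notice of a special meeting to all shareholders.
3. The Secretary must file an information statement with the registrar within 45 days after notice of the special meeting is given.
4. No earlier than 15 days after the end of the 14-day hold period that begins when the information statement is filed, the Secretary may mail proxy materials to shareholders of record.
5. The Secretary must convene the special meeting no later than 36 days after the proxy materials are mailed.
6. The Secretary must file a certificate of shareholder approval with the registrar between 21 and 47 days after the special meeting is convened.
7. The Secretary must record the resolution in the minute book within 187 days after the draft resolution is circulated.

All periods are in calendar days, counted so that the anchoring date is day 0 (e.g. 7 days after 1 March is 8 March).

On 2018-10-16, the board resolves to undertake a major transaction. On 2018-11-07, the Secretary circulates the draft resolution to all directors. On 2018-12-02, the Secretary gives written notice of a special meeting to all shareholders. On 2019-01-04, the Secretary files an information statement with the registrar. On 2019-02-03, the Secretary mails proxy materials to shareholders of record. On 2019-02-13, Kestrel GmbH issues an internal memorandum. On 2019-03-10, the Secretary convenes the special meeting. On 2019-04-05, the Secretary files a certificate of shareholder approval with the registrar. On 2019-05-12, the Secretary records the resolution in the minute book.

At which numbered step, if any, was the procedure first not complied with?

Step 1: 20 days after 2018-10-16 (when the board resolution is passed) is 2018-11-05; 2018-11-07 misses that deadline by 2 days.

Step 1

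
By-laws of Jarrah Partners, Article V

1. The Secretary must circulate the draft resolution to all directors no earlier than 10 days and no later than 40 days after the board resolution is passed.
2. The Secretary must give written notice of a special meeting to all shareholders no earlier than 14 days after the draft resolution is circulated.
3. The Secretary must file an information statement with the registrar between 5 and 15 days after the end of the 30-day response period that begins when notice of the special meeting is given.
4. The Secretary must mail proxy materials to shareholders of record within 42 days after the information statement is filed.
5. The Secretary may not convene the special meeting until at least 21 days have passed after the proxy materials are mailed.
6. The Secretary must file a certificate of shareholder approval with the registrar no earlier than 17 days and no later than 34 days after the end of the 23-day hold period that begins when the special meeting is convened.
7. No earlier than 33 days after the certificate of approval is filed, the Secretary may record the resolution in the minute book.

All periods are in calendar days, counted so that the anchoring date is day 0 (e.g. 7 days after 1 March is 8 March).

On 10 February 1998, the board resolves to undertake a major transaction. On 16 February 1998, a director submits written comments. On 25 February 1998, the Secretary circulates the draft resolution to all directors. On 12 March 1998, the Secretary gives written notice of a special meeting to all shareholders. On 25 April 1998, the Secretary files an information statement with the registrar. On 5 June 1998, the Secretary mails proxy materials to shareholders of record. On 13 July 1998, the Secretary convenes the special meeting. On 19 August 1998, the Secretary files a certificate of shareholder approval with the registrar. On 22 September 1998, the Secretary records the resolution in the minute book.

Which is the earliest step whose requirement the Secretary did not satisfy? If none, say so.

Step 1: the window is 10–40 days after 10 February 1998 (when the board resolution is passed), so 20 February 1998 through 22 March 1998; 25 February 1998 falls inside that range.
Step 2: the earliest permitted date is 14 days after 25 February 1998 (when the draft resolution is circulated), i.e. 11 March 1998; 12 March 1998 is on or after that date.
Step 3: the window is 5–15 days after 11 April 1998 (end of the 30-day response period, which began when notice of the special meeting is given on 12 March 1998), so 16 April 1998 through 26 April 1998; 25 April 1998 falls inside that range.
Step 4: 42 days after 25 April 1998 (when the information statement is filed) is 6 June 1998; 5 June 1998 is within that limit.
Step 5: the earliest permitted date is 21 days after 5 June 1998 (when the proxy materials are mailed), i.e. 26 June 1998; 13 July 1998 is on or after that date.
Step 6: the window is 17–34 days after 5 August 1998 (end of the 23-day hold period, which began when the special meeting is convened on 13 July 1998), so 22 August 1998 through 8 September 1998; 19 August 1998 is 3 days too early.
The analysis stops there.

Step 6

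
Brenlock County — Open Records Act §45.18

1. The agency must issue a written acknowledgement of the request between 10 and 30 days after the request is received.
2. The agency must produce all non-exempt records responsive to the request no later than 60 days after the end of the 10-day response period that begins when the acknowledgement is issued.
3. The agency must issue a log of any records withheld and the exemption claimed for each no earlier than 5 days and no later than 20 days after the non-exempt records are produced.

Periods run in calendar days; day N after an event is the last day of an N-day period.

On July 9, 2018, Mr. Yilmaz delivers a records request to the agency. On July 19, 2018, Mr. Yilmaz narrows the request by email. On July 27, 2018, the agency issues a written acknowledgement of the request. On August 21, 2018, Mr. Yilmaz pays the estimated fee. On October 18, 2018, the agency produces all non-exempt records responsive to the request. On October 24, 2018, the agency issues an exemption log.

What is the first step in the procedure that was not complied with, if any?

(1) the permitted window runs from July 9, 2018 + 10 = July 19, 2018 to July 9, 2018 + 30 = August 8, 2018; July 27, 2018 falls inside that range.
(2) due by August 6, 2018 + 60 days = October 5, 2018; done October 18, 2018 — 13 days late.
Later steps need not be reached.

Step 2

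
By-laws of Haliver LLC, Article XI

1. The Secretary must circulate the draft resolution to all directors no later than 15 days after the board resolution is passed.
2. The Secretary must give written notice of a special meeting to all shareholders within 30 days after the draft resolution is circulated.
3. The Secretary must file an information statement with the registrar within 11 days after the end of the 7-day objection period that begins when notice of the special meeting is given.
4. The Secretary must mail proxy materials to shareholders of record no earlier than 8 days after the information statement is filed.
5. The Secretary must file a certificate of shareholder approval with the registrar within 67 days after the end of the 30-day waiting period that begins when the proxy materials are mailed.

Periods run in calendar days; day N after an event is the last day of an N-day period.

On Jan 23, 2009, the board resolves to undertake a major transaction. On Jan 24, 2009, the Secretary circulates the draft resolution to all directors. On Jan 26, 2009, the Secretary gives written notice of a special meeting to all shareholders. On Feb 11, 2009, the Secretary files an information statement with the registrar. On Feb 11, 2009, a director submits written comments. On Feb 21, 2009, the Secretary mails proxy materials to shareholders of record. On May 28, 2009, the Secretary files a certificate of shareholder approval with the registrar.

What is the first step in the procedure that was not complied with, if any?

None — every step was satisfied

Step 1: 15 days after Jan 23, 2009 (when the board resolution is passed) is Feb 7, 2009; completed Jan 24, 2009, before the deadline.
Step 2: 30 days after Jan 24, 2009 (when the draft resolution is circulated) is Feb 23, 2009; Jan 26, 2009 is within that limit.
Step 3: 11 days after Feb 2, 2009 (end of the 7-day objection period, which began when notice of the special meeting is given on Jan 26, 2009) is Feb 13, 2009; Feb 11, 2009 is within that limit.
Step 4: the earliest permitted date is 8 days after Feb 11, 2009 (when the information statement is filed), i.e. Feb 19, 2009; Feb 21, 2009 is on or after that date.
Step 5: 67 days after Mar 23, 2009 (end of the 30-day waiting period, which began when the proxy materials are mailed on Feb 21, 2009) is May 29, 2009; completed May 28, 2009, before the deadline.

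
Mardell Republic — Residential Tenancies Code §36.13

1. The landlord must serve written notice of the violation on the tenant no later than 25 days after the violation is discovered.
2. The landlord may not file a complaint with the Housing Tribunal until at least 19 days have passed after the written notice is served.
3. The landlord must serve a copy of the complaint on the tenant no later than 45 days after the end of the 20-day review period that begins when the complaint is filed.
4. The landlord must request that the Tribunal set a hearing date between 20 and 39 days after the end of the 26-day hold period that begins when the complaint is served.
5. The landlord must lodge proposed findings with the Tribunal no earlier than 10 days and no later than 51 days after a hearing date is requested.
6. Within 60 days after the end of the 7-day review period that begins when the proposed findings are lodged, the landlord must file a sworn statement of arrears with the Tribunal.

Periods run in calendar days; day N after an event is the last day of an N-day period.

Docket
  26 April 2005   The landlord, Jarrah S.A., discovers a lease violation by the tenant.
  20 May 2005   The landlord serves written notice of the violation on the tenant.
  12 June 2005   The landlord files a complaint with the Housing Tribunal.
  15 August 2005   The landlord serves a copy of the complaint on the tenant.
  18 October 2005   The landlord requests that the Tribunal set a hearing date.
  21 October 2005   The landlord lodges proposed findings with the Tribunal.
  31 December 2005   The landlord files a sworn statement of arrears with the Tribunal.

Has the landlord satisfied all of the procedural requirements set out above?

No

(1) due by 26 April 2005 + 25 days = 21 May 2005; done 20 May 2005 — timely.
(2) permitted from 20 May 2005 + 19 days = 8 June 2005 onward; done 12 June 2005 — permitted.
(3) due by 2 July 2005 + 45 days = 16 August 2005; 15 August 2005 is within that limit.
(4) the permitted window runs from 10 September 2005 + 20 = 30 September 2005 to 10 September 2005 + 39 = 19 October 2005; 18 October 2005 falls inside that range.
(5) the permitted window runs from 18 October 2005 + 10 = 28 October 2005 to 18 October 2005 + 51 = 8 December 2005; 21 October 2005 is 7 days too early.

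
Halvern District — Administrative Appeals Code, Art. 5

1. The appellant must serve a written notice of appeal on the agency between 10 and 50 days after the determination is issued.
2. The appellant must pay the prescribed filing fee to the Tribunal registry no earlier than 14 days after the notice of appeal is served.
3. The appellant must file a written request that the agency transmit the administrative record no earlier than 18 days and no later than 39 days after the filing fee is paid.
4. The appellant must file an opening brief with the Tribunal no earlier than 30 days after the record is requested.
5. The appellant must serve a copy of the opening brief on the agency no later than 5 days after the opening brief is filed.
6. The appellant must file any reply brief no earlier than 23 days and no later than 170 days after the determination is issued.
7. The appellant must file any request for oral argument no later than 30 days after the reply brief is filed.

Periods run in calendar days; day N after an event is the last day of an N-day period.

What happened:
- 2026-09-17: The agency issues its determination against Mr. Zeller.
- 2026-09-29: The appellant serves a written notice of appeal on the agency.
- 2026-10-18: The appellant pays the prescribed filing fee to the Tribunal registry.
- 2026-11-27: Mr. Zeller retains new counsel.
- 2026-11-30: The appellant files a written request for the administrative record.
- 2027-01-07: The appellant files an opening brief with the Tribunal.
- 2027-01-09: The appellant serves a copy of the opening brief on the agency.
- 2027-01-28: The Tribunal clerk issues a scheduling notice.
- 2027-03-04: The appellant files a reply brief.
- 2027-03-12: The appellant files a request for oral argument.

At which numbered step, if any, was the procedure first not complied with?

Step 1 — 10 and 50 days from 2026-09-17 (when the determination is issued) are 2026-09-27 and 2026-11-06 respectively; done 2026-09-29, which is between those dates.
Step 2 — must wait 14 days from 2026-09-29 (when the notice of appeal is served), so not before 2026-10-13; 2026-10-18 is on or after that date.
Step 3 — 18 and 39 days from 2026-10-18 (when the filing fee is paid) are 2026-11-05 and 2026-11-26 respectively; 2026-11-30 is 4 days past the end of the window.
The analysis stops there.

Step 3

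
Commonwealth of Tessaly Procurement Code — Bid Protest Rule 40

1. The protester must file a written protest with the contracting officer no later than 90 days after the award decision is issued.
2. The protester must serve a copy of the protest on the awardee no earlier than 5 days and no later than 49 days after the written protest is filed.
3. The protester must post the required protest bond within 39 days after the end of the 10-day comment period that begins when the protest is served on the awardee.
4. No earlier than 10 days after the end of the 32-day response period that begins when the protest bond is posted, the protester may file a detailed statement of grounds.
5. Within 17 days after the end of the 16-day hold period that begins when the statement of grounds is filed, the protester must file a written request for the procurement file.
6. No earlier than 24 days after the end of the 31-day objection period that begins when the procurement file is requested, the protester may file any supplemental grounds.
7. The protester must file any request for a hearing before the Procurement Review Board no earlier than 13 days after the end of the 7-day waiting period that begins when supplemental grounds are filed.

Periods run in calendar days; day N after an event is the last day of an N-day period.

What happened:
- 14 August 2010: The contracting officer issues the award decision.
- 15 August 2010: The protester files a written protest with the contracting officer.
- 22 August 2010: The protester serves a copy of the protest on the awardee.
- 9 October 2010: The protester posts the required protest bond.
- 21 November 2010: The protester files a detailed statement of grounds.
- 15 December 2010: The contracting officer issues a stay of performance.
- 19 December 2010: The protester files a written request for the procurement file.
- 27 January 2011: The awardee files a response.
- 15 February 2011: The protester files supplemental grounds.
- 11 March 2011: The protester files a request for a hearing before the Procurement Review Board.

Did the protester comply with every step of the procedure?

(1) due by 14 August 2010 + 90 days = 12 November 2010; done 15 August 2010 — timely.
(2) the permitted window runs from 15 August 2010 + 5 = 20 August 2010 to 15 August 2010 + 49 = 3 October 2010; 22 August 2010 falls inside that range.
(3) due by 1 September 2010 + 39 days = 10 October 2010; 9 October 2010 is within that limit.
(4) permitted from 10 November 2010 + 10 days = 20 November 2010 onward; done 21 November 2010, after the minimum wait.
(5) due by 7 December 2010 + 17 days = 24 December 2010; 19 December 2010 is within that limit.
(6) permitted from 19 January 2011 + 24 days = 12 February 2011 onward; done 15 February 2011, after the minimum wait.
(7) permitted from 22 February 2011 + 13 days = 7 March 2011 onward; done 11 March 2011 — permitted.

Yes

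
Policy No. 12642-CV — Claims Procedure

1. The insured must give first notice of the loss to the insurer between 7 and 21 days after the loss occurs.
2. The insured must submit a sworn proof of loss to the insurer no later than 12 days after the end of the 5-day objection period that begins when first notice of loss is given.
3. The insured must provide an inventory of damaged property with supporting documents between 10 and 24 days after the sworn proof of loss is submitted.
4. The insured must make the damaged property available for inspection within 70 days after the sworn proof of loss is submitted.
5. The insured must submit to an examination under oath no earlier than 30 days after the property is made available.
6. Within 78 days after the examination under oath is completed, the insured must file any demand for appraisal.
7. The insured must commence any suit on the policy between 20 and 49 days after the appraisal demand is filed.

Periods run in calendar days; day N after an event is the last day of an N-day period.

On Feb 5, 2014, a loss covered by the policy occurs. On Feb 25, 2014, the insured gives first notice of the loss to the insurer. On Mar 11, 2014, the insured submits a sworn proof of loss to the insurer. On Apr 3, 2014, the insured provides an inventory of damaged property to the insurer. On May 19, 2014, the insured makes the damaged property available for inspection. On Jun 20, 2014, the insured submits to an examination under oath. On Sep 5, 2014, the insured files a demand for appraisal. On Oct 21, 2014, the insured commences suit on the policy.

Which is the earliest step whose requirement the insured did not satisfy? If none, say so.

Step 1 — 7 and 21 days from Feb 5, 2014 (when the loss occurs) are Feb 12, 2014 and Feb 26, 2014 respectively; done Feb 25, 2014, which is between those dates.
Step 2 — counting 12 days from Mar 2, 2014 (end of the 5-day objection period, which began when first notice of loss is given on Feb 25, 2014) gives a deadline of Mar 14, 2014; Mar 11, 2014 is within that limit.
Step 3 — 10 and 24 days from Mar 11, 2014 (when the sworn proof of loss is submitted) are Mar 21, 2014 and Apr 4, 2014 respectively; done Apr 3, 2014, which is between those dates.
Step 4 — counting 70 days from Mar 11, 2014 (when the sworn proof of loss is submitted) gives a deadline of May 20, 2014; completed May 19, 2014, before the deadline.
Step 5 — must wait 30 days from May 19, 2014 (when the property is made available), so not before Jun 18, 2014; Jun 20, 2014 is on or after that date.
Step 6 — counting 78 days from Jun 20, 2014 (when the examination under oath is completed) gives a deadline of Sep 6, 2014; done Sep 5, 2014 — timely.
Step 7 — 20 and 49 days from Sep 5, 2014 (when the appraisal demand is filed) are Sep 25, 2014 and Oct 24, 2014 respectively; done Oct 21, 2014 — within the window.

None — every step was satisfied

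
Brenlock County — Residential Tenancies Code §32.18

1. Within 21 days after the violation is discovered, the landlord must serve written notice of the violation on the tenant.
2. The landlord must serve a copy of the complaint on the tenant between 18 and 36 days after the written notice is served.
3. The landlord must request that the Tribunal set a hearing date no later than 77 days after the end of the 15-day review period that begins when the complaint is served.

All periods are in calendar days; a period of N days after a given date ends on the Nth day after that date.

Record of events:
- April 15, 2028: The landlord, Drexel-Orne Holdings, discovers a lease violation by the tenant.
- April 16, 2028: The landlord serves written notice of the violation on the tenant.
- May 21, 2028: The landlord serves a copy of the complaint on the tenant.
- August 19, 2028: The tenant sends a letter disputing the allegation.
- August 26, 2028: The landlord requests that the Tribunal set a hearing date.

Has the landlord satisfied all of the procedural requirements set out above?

No

(1) due by April 15, 2028 + 21 days = May 6, 2028; done April 16, 2028 — timely.
(2) the permitted window runs from April 16, 2028 + 18 = May 4, 2028 to April 16, 2028 + 36 = May 22, 2028; done May 21, 2028 — within the window.
(3) due by June 5, 2028 + 77 days = August 21, 2028; done August 26, 2028 — 5 days late.
The analysis stops there.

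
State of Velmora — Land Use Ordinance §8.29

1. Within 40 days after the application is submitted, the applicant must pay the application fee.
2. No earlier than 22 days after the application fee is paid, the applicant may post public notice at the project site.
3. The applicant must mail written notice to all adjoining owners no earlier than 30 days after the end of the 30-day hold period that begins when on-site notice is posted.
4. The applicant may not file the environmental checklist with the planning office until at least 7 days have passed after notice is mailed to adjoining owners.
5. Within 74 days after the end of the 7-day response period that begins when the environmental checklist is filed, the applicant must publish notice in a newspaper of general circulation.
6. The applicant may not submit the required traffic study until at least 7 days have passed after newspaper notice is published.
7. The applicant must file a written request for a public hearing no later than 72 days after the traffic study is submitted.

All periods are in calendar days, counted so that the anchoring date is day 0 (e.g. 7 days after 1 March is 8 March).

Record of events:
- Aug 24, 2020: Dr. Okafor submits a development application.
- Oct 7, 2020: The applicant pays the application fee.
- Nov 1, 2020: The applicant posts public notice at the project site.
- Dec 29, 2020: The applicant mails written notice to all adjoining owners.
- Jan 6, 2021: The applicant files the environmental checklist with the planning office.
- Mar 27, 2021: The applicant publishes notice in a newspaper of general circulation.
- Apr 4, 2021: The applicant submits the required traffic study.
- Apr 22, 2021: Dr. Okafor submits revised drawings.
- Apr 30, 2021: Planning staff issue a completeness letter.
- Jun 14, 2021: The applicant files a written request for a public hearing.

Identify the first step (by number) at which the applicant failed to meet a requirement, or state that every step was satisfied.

Step 1

Step 1 — counting 40 days from Aug 24, 2020 (when the application is submitted) gives a deadline of Oct 3, 2020; done Oct 7, 2020 — 4 days late.
That is the first point of non-compliance.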